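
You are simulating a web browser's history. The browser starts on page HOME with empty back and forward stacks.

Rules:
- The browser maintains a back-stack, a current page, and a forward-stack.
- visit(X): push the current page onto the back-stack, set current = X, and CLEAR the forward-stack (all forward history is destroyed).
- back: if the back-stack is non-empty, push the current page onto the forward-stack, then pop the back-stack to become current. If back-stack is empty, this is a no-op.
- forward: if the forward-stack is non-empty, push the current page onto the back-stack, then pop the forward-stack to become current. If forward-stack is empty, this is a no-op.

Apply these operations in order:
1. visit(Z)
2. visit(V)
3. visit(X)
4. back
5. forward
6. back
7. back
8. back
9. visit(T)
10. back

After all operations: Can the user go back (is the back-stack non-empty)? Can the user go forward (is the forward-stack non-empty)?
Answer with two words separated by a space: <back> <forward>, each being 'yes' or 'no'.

After 1 (visit(Z)): cur=Z back=1 fwd=0
After 2 (visit(V)): cur=V back=2 fwd=0
After 3 (visit(X)): cur=X back=3 fwd=0
After 4 (back): cur=V back=2 fwd=1
After 5 (forward): cur=X back=3 fwd=0
After 6 (back): cur=V back=2 fwd=1
After 7 (back): cur=Z back=1 fwd=2
After 8 (back): cur=HOME back=0 fwd=3
After 9 (visit(T)): cur=T back=1 fwd=0
After 10 (back): cur=HOME back=0 fwd=1

Answer: no yes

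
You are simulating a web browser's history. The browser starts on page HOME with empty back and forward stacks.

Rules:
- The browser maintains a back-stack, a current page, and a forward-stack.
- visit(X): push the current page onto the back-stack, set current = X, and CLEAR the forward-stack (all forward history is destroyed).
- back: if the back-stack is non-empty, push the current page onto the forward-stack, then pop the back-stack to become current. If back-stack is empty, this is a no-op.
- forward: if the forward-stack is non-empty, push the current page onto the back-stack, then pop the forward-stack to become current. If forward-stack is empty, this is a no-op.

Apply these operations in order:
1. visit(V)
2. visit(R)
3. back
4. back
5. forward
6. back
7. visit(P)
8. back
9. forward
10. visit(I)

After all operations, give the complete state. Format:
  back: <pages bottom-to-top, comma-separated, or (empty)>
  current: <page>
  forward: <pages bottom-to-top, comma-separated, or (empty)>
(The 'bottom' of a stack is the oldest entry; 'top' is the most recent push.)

After 1 (visit(V)): cur=V back=1 fwd=0
After 2 (visit(R)): cur=R back=2 fwd=0
After 3 (back): cur=V back=1 fwd=1
After 4 (back): cur=HOME back=0 fwd=2
After 5 (forward): cur=V back=1 fwd=1
After 6 (back): cur=HOME back=0 fwd=2
After 7 (visit(P)): cur=P back=1 fwd=0
After 8 (back): cur=HOME back=0 fwd=1
After 9 (forward): cur=P back=1 fwd=0
After 10 (visit(I)): cur=I back=2 fwd=0

Answer: back: HOME,P
current: I
forward: (empty)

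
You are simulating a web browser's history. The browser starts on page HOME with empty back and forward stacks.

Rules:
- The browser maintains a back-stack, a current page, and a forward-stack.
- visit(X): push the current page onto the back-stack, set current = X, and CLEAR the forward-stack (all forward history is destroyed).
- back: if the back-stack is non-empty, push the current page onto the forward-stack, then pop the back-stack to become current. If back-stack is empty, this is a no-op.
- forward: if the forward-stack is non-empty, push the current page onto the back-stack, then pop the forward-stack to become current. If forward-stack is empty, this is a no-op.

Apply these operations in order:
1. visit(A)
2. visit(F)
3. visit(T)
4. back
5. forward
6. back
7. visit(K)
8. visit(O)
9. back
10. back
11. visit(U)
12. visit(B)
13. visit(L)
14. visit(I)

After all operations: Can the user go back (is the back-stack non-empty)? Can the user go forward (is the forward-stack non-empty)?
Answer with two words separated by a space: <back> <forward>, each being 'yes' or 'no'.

After 1 (visit(A)): cur=A back=1 fwd=0
After 2 (visit(F)): cur=F back=2 fwd=0
After 3 (visit(T)): cur=T back=3 fwd=0
After 4 (back): cur=F back=2 fwd=1
After 5 (forward): cur=T back=3 fwd=0
After 6 (back): cur=F back=2 fwd=1
After 7 (visit(K)): cur=K back=3 fwd=0
After 8 (visit(O)): cur=O back=4 fwd=0
After 9 (back): cur=K back=3 fwd=1
After 10 (back): cur=F back=2 fwd=2
After 11 (visit(U)): cur=U back=3 fwd=0
After 12 (visit(B)): cur=B back=4 fwd=0
After 13 (visit(L)): cur=L back=5 fwd=0
After 14 (visit(I)): cur=I back=6 fwd=0

Answer: yes no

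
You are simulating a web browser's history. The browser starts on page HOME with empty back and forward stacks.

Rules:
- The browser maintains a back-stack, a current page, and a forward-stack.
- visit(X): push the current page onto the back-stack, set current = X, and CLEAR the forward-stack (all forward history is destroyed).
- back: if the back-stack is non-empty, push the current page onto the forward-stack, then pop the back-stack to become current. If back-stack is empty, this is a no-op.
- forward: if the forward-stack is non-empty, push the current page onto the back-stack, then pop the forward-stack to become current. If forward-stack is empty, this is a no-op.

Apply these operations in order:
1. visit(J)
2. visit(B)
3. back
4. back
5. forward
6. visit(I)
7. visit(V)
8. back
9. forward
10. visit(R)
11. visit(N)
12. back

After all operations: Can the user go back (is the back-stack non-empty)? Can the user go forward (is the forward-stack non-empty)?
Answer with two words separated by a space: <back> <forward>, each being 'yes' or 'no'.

Answer: yes yes

Derivation:
After 1 (visit(J)): cur=J back=1 fwd=0
After 2 (visit(B)): cur=B back=2 fwd=0
After 3 (back): cur=J back=1 fwd=1
After 4 (back): cur=HOME back=0 fwd=2
After 5 (forward): cur=J back=1 fwd=1
After 6 (visit(I)): cur=I back=2 fwd=0
After 7 (visit(V)): cur=V back=3 fwd=0
After 8 (back): cur=I back=2 fwd=1
After 9 (forward): cur=V back=3 fwd=0
After 10 (visit(R)): cur=R back=4 fwd=0
After 11 (visit(N)): cur=N back=5 fwd=0
After 12 (back): cur=R back=4 fwd=1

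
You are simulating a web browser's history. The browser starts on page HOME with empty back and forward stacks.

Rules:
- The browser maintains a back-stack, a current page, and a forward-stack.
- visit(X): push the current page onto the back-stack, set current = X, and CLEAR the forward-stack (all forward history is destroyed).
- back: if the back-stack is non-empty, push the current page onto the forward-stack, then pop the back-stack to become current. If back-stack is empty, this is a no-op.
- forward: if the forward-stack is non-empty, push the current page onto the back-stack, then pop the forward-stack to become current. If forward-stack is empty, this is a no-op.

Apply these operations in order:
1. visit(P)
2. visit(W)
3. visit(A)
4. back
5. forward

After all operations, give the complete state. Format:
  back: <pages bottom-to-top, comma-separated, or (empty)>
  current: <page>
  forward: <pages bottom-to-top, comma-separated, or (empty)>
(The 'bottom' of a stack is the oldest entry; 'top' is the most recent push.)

After 1 (visit(P)): cur=P back=1 fwd=0
After 2 (visit(W)): cur=W back=2 fwd=0
After 3 (visit(A)): cur=A back=3 fwd=0
After 4 (back): cur=W back=2 fwd=1
After 5 (forward): cur=A back=3 fwd=0

Answer: back: HOME,P,W
current: A
forward: (empty)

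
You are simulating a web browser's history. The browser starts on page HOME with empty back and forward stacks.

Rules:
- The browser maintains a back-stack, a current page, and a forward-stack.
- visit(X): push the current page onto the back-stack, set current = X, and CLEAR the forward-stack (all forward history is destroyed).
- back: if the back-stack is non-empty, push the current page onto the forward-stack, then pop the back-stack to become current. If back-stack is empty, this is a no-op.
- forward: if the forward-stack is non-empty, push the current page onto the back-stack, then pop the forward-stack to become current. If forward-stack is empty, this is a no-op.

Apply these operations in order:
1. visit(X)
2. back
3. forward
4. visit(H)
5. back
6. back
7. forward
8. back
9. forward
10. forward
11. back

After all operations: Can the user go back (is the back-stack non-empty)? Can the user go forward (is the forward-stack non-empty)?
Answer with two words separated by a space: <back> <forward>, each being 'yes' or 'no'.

After 1 (visit(X)): cur=X back=1 fwd=0
After 2 (back): cur=HOME back=0 fwd=1
After 3 (forward): cur=X back=1 fwd=0
After 4 (visit(H)): cur=H back=2 fwd=0
After 5 (back): cur=X back=1 fwd=1
After 6 (back): cur=HOME back=0 fwd=2
After 7 (forward): cur=X back=1 fwd=1
After 8 (back): cur=HOME back=0 fwd=2
After 9 (forward): cur=X back=1 fwd=1
After 10 (forward): cur=H back=2 fwd=0
After 11 (back): cur=X back=1 fwd=1

Answer: yes yes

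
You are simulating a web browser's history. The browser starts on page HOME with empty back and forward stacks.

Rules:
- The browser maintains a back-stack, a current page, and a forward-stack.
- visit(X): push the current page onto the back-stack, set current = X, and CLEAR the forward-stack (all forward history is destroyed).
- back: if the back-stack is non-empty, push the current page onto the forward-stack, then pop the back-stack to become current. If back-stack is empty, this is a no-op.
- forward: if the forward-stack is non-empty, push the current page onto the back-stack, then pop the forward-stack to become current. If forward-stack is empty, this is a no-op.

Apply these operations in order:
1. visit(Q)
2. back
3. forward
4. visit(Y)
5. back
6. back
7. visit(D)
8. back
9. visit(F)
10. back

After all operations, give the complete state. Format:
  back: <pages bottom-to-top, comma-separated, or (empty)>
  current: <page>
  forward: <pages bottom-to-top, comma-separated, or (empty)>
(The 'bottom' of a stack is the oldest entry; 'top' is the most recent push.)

After 1 (visit(Q)): cur=Q back=1 fwd=0
After 2 (back): cur=HOME back=0 fwd=1
After 3 (forward): cur=Q back=1 fwd=0
After 4 (visit(Y)): cur=Y back=2 fwd=0
After 5 (back): cur=Q back=1 fwd=1
After 6 (back): cur=HOME back=0 fwd=2
After 7 (visit(D)): cur=D back=1 fwd=0
After 8 (back): cur=HOME back=0 fwd=1
After 9 (visit(F)): cur=F back=1 fwd=0
After 10 (back): cur=HOME back=0 fwd=1

Answer: back: (empty)
current: HOME
forward: F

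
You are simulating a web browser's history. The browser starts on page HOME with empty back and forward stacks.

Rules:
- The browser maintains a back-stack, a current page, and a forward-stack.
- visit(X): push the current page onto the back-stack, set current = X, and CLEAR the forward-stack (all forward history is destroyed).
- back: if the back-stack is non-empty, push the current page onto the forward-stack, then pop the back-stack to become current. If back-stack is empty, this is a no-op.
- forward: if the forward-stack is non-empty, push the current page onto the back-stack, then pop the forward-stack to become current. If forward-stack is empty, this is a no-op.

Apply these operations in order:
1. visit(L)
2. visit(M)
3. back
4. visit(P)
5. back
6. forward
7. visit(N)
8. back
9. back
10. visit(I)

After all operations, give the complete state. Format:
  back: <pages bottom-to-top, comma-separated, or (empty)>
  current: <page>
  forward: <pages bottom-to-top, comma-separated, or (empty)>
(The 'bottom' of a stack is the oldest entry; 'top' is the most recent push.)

Answer: back: HOME,L
current: I
forward: (empty)

Derivation:
After 1 (visit(L)): cur=L back=1 fwd=0
After 2 (visit(M)): cur=M back=2 fwd=0
After 3 (back): cur=L back=1 fwd=1
After 4 (visit(P)): cur=P back=2 fwd=0
After 5 (back): cur=L back=1 fwd=1
After 6 (forward): cur=P back=2 fwd=0
After 7 (visit(N)): cur=N back=3 fwd=0
After 8 (back): cur=P back=2 fwd=1
After 9 (back): cur=L back=1 fwd=2
After 10 (visit(I)): cur=I back=2 fwd=0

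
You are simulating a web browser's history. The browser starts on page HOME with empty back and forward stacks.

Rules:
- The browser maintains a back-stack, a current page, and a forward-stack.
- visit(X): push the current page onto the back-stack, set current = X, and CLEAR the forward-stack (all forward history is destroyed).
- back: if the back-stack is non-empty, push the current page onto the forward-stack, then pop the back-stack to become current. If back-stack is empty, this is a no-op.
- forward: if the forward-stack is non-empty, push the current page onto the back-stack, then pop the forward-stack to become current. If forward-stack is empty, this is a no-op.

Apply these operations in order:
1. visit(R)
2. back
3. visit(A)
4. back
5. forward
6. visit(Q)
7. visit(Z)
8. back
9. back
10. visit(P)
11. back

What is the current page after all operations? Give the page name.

After 1 (visit(R)): cur=R back=1 fwd=0
After 2 (back): cur=HOME back=0 fwd=1
After 3 (visit(A)): cur=A back=1 fwd=0
After 4 (back): cur=HOME back=0 fwd=1
After 5 (forward): cur=A back=1 fwd=0
After 6 (visit(Q)): cur=Q back=2 fwd=0
After 7 (visit(Z)): cur=Z back=3 fwd=0
After 8 (back): cur=Q back=2 fwd=1
After 9 (back): cur=A back=1 fwd=2
After 10 (visit(P)): cur=P back=2 fwd=0
After 11 (back): cur=A back=1 fwd=1

Answer: A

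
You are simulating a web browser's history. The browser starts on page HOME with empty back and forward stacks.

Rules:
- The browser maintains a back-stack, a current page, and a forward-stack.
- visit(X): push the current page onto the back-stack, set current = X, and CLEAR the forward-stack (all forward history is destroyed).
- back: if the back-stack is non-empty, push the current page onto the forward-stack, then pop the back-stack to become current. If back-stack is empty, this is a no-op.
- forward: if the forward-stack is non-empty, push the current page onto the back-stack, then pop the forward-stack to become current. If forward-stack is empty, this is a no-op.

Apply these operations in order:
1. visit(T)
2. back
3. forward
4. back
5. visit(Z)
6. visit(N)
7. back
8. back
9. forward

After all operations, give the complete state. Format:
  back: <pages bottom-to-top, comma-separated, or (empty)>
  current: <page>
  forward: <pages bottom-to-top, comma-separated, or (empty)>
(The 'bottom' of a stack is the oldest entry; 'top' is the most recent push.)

Answer: back: HOME
current: Z
forward: N

Derivation:
After 1 (visit(T)): cur=T back=1 fwd=0
After 2 (back): cur=HOME back=0 fwd=1
After 3 (forward): cur=T back=1 fwd=0
After 4 (back): cur=HOME back=0 fwd=1
After 5 (visit(Z)): cur=Z back=1 fwd=0
After 6 (visit(N)): cur=N back=2 fwd=0
After 7 (back): cur=Z back=1 fwd=1
After 8 (back): cur=HOME back=0 fwd=2
After 9 (forward): cur=Z back=1 fwd=1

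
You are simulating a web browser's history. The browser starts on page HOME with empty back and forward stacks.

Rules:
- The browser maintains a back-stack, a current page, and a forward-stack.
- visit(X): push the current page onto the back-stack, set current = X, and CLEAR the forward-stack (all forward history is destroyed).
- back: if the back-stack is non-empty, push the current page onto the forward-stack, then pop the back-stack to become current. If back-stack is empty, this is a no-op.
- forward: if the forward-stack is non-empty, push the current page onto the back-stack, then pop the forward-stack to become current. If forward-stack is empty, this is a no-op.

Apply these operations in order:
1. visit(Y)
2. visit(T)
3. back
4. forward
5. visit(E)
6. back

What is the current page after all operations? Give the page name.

After 1 (visit(Y)): cur=Y back=1 fwd=0
After 2 (visit(T)): cur=T back=2 fwd=0
After 3 (back): cur=Y back=1 fwd=1
After 4 (forward): cur=T back=2 fwd=0
After 5 (visit(E)): cur=E back=3 fwd=0
After 6 (back): cur=T back=2 fwd=1

Answer: T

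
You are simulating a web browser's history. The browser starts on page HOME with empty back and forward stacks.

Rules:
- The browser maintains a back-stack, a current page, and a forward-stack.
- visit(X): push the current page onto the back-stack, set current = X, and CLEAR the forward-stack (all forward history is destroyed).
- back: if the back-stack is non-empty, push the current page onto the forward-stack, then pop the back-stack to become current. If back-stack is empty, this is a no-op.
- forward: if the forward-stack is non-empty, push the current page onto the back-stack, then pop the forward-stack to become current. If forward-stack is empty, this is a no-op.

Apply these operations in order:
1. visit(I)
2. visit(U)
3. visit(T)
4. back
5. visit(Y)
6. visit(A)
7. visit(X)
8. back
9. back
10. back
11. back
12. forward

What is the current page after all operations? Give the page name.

Answer: U

Derivation:
After 1 (visit(I)): cur=I back=1 fwd=0
After 2 (visit(U)): cur=U back=2 fwd=0
After 3 (visit(T)): cur=T back=3 fwd=0
After 4 (back): cur=U back=2 fwd=1
After 5 (visit(Y)): cur=Y back=3 fwd=0
After 6 (visit(A)): cur=A back=4 fwd=0
After 7 (visit(X)): cur=X back=5 fwd=0
After 8 (back): cur=A back=4 fwd=1
After 9 (back): cur=Y back=3 fwd=2
After 10 (back): cur=U back=2 fwd=3
After 11 (back): cur=I back=1 fwd=4
After 12 (forward): cur=U back=2 fwd=3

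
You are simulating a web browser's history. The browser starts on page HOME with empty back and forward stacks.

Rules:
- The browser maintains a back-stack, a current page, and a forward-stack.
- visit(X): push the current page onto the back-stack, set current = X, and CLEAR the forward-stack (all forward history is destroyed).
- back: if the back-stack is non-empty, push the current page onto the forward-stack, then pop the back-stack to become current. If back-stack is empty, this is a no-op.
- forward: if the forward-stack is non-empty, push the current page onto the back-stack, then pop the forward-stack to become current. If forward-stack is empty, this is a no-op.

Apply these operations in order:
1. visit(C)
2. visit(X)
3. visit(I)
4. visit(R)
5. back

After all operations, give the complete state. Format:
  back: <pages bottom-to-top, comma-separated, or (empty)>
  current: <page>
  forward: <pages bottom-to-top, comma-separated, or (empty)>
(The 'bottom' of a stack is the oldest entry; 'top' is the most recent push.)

After 1 (visit(C)): cur=C back=1 fwd=0
After 2 (visit(X)): cur=X back=2 fwd=0
After 3 (visit(I)): cur=I back=3 fwd=0
After 4 (visit(R)): cur=R back=4 fwd=0
After 5 (back): cur=I back=3 fwd=1

Answer: back: HOME,C,X
current: I
forward: R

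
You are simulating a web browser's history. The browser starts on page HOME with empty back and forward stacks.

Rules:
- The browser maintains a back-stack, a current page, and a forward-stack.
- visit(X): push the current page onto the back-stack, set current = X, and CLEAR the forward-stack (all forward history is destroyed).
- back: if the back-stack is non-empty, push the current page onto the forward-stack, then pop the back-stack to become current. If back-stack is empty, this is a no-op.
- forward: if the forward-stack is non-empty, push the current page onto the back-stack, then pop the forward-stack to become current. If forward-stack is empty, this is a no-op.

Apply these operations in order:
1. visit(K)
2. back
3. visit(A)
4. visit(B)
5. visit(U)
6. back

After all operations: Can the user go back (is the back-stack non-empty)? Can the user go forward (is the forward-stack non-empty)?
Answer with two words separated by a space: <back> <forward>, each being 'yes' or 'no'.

Answer: yes yes

Derivation:
After 1 (visit(K)): cur=K back=1 fwd=0
After 2 (back): cur=HOME back=0 fwd=1
After 3 (visit(A)): cur=A back=1 fwd=0
After 4 (visit(B)): cur=B back=2 fwd=0
After 5 (visit(U)): cur=U back=3 fwd=0
After 6 (back): cur=B back=2 fwd=1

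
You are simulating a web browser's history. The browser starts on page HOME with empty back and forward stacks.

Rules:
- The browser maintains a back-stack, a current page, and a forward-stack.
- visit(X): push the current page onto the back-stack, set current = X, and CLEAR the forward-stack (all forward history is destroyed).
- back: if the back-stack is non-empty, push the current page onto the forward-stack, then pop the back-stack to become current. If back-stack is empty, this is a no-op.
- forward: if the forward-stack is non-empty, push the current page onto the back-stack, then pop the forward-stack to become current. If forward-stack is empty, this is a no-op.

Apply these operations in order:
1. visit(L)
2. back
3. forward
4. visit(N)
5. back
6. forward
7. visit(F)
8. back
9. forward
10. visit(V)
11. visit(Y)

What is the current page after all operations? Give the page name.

After 1 (visit(L)): cur=L back=1 fwd=0
After 2 (back): cur=HOME back=0 fwd=1
After 3 (forward): cur=L back=1 fwd=0
After 4 (visit(N)): cur=N back=2 fwd=0
After 5 (back): cur=L back=1 fwd=1
After 6 (forward): cur=N back=2 fwd=0
After 7 (visit(F)): cur=F back=3 fwd=0
After 8 (back): cur=N back=2 fwd=1
After 9 (forward): cur=F back=3 fwd=0
After 10 (visit(V)): cur=V back=4 fwd=0
After 11 (visit(Y)): cur=Y back=5 fwd=0

Answer: Y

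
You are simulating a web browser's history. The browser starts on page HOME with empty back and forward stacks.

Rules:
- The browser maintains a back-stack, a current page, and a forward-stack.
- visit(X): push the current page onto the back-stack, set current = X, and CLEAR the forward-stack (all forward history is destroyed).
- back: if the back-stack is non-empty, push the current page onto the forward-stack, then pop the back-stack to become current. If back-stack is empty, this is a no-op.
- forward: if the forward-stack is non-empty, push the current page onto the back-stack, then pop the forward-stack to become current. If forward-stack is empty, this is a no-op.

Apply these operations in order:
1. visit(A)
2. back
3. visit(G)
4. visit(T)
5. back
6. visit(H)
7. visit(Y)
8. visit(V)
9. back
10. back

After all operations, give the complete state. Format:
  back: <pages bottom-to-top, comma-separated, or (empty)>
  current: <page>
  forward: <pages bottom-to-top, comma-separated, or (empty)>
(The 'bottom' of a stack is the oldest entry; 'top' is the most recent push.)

Answer: back: HOME,G
current: H
forward: V,Y

Derivation:
After 1 (visit(A)): cur=A back=1 fwd=0
After 2 (back): cur=HOME back=0 fwd=1
After 3 (visit(G)): cur=G back=1 fwd=0
After 4 (visit(T)): cur=T back=2 fwd=0
After 5 (back): cur=G back=1 fwd=1
After 6 (visit(H)): cur=H back=2 fwd=0
After 7 (visit(Y)): cur=Y back=3 fwd=0
After 8 (visit(V)): cur=V back=4 fwd=0
After 9 (back): cur=Y back=3 fwd=1
After 10 (back): cur=H back=2 fwd=2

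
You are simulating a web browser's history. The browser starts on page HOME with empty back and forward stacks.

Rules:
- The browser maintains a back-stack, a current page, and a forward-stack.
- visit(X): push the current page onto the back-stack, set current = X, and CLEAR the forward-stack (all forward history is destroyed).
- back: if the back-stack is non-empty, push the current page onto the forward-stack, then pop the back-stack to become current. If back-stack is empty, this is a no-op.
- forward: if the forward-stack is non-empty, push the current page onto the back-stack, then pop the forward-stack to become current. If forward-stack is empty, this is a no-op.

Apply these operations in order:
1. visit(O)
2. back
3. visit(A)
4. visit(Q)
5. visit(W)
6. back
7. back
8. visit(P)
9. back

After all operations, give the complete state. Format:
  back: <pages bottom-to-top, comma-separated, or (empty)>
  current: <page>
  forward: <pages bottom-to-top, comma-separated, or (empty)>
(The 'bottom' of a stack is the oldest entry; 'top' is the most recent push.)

Answer: back: HOME
current: A
forward: P

Derivation:
After 1 (visit(O)): cur=O back=1 fwd=0
After 2 (back): cur=HOME back=0 fwd=1
After 3 (visit(A)): cur=A back=1 fwd=0
After 4 (visit(Q)): cur=Q back=2 fwd=0
After 5 (visit(W)): cur=W back=3 fwd=0
After 6 (back): cur=Q back=2 fwd=1
After 7 (back): cur=A back=1 fwd=2
After 8 (visit(P)): cur=P back=2 fwd=0
After 9 (back): cur=A back=1 fwd=1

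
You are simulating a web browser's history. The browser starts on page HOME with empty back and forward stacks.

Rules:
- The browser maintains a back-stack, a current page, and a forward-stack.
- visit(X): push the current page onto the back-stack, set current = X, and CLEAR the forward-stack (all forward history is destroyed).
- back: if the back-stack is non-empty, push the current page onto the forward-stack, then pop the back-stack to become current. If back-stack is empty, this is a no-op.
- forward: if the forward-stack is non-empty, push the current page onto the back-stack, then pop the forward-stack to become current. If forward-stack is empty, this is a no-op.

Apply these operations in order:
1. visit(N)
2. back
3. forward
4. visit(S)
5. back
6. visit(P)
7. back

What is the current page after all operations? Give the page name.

Answer: N

Derivation:
After 1 (visit(N)): cur=N back=1 fwd=0
After 2 (back): cur=HOME back=0 fwd=1
After 3 (forward): cur=N back=1 fwd=0
After 4 (visit(S)): cur=S back=2 fwd=0
After 5 (back): cur=N back=1 fwd=1
After 6 (visit(P)): cur=P back=2 fwd=0
After 7 (back): cur=N back=1 fwd=1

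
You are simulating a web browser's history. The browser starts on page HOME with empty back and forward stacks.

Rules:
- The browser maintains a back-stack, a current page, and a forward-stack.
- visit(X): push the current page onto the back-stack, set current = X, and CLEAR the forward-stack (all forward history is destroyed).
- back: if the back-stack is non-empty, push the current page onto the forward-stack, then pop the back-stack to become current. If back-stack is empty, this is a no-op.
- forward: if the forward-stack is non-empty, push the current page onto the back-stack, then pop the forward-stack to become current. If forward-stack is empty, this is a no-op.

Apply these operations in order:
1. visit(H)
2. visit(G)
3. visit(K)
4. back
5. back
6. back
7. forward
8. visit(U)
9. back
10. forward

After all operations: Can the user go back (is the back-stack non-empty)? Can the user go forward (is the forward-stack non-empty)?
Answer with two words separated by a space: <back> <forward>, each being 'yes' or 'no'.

After 1 (visit(H)): cur=H back=1 fwd=0
After 2 (visit(G)): cur=G back=2 fwd=0
After 3 (visit(K)): cur=K back=3 fwd=0
After 4 (back): cur=G back=2 fwd=1
After 5 (back): cur=H back=1 fwd=2
After 6 (back): cur=HOME back=0 fwd=3
After 7 (forward): cur=H back=1 fwd=2
After 8 (visit(U)): cur=U back=2 fwd=0
After 9 (back): cur=H back=1 fwd=1
After 10 (forward): cur=U back=2 fwd=0

Answer: yes no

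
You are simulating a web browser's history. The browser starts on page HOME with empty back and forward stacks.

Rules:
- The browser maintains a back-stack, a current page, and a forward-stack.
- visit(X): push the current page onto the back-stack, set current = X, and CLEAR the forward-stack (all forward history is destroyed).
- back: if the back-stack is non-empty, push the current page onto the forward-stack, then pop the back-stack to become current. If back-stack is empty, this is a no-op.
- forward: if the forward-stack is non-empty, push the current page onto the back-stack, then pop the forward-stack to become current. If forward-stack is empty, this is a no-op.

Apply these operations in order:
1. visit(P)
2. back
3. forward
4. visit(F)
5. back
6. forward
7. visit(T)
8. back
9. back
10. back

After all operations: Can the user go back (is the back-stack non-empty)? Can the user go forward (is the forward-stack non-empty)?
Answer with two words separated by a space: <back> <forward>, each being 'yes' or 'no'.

After 1 (visit(P)): cur=P back=1 fwd=0
After 2 (back): cur=HOME back=0 fwd=1
After 3 (forward): cur=P back=1 fwd=0
After 4 (visit(F)): cur=F back=2 fwd=0
After 5 (back): cur=P back=1 fwd=1
After 6 (forward): cur=F back=2 fwd=0
After 7 (visit(T)): cur=T back=3 fwd=0
After 8 (back): cur=F back=2 fwd=1
After 9 (back): cur=P back=1 fwd=2
After 10 (back): cur=HOME back=0 fwd=3

Answer: no yes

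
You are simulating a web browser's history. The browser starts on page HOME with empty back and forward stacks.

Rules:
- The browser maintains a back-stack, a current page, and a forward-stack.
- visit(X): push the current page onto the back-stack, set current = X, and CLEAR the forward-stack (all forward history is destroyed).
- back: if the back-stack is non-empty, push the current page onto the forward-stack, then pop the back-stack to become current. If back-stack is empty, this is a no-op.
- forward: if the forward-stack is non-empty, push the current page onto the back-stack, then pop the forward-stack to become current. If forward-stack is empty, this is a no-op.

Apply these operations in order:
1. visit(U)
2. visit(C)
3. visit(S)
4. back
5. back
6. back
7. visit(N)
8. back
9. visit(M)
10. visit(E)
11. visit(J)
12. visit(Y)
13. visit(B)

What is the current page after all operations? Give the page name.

After 1 (visit(U)): cur=U back=1 fwd=0
After 2 (visit(C)): cur=C back=2 fwd=0
After 3 (visit(S)): cur=S back=3 fwd=0
After 4 (back): cur=C back=2 fwd=1
After 5 (back): cur=U back=1 fwd=2
After 6 (back): cur=HOME back=0 fwd=3
After 7 (visit(N)): cur=N back=1 fwd=0
After 8 (back): cur=HOME back=0 fwd=1
After 9 (visit(M)): cur=M back=1 fwd=0
After 10 (visit(E)): cur=E back=2 fwd=0
After 11 (visit(J)): cur=J back=3 fwd=0
After 12 (visit(Y)): cur=Y back=4 fwd=0
After 13 (visit(B)): cur=B back=5 fwd=0

Answer: B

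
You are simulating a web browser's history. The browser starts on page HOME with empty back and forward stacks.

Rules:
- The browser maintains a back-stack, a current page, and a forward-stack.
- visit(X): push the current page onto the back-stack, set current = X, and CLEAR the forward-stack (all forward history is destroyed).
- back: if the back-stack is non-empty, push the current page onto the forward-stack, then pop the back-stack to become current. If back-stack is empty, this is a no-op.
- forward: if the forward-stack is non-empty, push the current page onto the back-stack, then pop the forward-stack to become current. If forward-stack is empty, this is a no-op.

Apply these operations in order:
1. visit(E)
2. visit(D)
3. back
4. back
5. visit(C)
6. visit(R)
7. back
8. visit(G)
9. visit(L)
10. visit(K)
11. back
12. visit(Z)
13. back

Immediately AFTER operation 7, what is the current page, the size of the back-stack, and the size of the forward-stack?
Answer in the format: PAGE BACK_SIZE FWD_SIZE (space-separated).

After 1 (visit(E)): cur=E back=1 fwd=0
After 2 (visit(D)): cur=D back=2 fwd=0
After 3 (back): cur=E back=1 fwd=1
After 4 (back): cur=HOME back=0 fwd=2
After 5 (visit(C)): cur=C back=1 fwd=0
After 6 (visit(R)): cur=R back=2 fwd=0
After 7 (back): cur=C back=1 fwd=1

C 1 1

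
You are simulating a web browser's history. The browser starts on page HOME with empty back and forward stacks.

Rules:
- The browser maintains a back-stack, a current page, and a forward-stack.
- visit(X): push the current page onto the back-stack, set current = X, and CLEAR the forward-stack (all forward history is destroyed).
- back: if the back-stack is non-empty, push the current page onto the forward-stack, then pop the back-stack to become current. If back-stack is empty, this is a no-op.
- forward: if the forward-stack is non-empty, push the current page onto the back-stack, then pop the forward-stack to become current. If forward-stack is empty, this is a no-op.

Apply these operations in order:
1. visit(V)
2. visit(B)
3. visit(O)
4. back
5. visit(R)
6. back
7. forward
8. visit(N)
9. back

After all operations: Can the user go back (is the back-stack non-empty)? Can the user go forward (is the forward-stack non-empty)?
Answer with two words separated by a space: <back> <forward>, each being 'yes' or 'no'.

After 1 (visit(V)): cur=V back=1 fwd=0
After 2 (visit(B)): cur=B back=2 fwd=0
After 3 (visit(O)): cur=O back=3 fwd=0
After 4 (back): cur=B back=2 fwd=1
After 5 (visit(R)): cur=R back=3 fwd=0
After 6 (back): cur=B back=2 fwd=1
After 7 (forward): cur=R back=3 fwd=0
After 8 (visit(N)): cur=N back=4 fwd=0
After 9 (back): cur=R back=3 fwd=1

Answer: yes yes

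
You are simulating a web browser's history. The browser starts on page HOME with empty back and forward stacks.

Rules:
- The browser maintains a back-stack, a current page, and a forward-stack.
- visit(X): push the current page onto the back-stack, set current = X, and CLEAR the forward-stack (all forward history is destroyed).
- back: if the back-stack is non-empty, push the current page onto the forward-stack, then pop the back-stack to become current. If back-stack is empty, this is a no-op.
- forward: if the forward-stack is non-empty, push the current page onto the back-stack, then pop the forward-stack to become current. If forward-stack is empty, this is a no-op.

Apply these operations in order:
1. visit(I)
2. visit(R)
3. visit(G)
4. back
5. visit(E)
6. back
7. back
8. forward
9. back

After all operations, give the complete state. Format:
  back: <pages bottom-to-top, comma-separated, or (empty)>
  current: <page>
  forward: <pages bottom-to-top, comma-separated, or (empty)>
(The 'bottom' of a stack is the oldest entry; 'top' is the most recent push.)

Answer: back: HOME
current: I
forward: E,R

Derivation:
After 1 (visit(I)): cur=I back=1 fwd=0
After 2 (visit(R)): cur=R back=2 fwd=0
After 3 (visit(G)): cur=G back=3 fwd=0
After 4 (back): cur=R back=2 fwd=1
After 5 (visit(E)): cur=E back=3 fwd=0
After 6 (back): cur=R back=2 fwd=1
After 7 (back): cur=I back=1 fwd=2
After 8 (forward): cur=R back=2 fwd=1
After 9 (back): cur=I back=1 fwd=2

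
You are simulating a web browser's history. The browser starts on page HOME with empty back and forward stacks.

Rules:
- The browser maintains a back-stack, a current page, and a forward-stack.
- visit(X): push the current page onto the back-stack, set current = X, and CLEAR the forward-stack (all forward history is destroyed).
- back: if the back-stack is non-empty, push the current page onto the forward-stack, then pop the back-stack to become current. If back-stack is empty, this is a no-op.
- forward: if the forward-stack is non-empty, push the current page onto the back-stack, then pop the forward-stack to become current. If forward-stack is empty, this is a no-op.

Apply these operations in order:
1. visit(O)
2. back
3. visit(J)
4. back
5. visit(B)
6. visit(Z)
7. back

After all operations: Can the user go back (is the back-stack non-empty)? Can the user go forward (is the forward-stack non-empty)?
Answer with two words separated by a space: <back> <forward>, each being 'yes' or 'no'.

Answer: yes yes

Derivation:
After 1 (visit(O)): cur=O back=1 fwd=0
After 2 (back): cur=HOME back=0 fwd=1
After 3 (visit(J)): cur=J back=1 fwd=0
After 4 (back): cur=HOME back=0 fwd=1
After 5 (visit(B)): cur=B back=1 fwd=0
After 6 (visit(Z)): cur=Z back=2 fwd=0
After 7 (back): cur=B back=1 fwd=1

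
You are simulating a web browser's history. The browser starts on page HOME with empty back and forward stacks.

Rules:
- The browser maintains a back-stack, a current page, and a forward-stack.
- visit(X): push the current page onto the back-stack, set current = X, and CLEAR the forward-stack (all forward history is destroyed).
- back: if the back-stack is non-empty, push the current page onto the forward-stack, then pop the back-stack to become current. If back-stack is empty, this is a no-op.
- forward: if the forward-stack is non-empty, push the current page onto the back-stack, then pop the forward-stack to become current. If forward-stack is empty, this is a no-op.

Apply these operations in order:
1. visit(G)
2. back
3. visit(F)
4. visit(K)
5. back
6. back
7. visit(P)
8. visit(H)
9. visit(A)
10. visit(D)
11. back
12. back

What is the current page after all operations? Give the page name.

Answer: H

Derivation:
After 1 (visit(G)): cur=G back=1 fwd=0
After 2 (back): cur=HOME back=0 fwd=1
After 3 (visit(F)): cur=F back=1 fwd=0
After 4 (visit(K)): cur=K back=2 fwd=0
After 5 (back): cur=F back=1 fwd=1
After 6 (back): cur=HOME back=0 fwd=2
After 7 (visit(P)): cur=P back=1 fwd=0
After 8 (visit(H)): cur=H back=2 fwd=0
After 9 (visit(A)): cur=A back=3 fwd=0
After 10 (visit(D)): cur=D back=4 fwd=0
After 11 (back): cur=A back=3 fwd=1
After 12 (back): cur=H back=2 fwd=2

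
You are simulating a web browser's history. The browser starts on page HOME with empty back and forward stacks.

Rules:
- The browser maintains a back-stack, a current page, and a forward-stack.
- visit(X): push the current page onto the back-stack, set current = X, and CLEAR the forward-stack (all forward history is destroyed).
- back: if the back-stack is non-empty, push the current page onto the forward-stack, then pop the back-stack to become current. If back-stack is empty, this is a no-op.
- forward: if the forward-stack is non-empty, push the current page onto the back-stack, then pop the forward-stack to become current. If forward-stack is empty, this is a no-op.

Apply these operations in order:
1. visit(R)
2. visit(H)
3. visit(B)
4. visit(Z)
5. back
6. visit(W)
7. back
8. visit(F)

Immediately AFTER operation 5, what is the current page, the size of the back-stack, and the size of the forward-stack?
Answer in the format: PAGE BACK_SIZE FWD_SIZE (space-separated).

After 1 (visit(R)): cur=R back=1 fwd=0
After 2 (visit(H)): cur=H back=2 fwd=0
After 3 (visit(B)): cur=B back=3 fwd=0
After 4 (visit(Z)): cur=Z back=4 fwd=0
After 5 (back): cur=B back=3 fwd=1

B 3 1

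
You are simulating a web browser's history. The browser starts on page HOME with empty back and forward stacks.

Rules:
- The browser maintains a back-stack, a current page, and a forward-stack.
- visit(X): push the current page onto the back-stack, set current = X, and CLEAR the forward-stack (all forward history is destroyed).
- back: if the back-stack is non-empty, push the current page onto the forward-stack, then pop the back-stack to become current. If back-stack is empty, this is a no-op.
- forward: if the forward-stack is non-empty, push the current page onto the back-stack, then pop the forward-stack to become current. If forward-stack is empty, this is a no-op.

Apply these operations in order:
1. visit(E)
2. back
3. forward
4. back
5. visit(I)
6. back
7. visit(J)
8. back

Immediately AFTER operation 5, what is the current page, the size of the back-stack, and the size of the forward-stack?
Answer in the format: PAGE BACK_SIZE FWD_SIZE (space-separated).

After 1 (visit(E)): cur=E back=1 fwd=0
After 2 (back): cur=HOME back=0 fwd=1
After 3 (forward): cur=E back=1 fwd=0
After 4 (back): cur=HOME back=0 fwd=1
After 5 (visit(I)): cur=I back=1 fwd=0

I 1 0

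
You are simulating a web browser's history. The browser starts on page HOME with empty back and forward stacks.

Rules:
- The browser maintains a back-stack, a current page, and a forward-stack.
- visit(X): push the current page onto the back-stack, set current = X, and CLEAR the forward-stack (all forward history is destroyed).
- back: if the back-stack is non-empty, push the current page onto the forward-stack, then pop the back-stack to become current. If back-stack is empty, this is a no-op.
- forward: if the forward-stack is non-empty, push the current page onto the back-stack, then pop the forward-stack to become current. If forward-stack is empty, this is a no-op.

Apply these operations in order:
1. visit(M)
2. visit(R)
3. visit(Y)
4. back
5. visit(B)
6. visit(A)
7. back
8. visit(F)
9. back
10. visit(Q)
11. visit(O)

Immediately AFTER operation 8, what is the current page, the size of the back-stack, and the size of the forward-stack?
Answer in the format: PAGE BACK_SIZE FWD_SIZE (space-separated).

After 1 (visit(M)): cur=M back=1 fwd=0
After 2 (visit(R)): cur=R back=2 fwd=0
After 3 (visit(Y)): cur=Y back=3 fwd=0
After 4 (back): cur=R back=2 fwd=1
After 5 (visit(B)): cur=B back=3 fwd=0
After 6 (visit(A)): cur=A back=4 fwd=0
After 7 (back): cur=B back=3 fwd=1
After 8 (visit(F)): cur=F back=4 fwd=0

F 4 0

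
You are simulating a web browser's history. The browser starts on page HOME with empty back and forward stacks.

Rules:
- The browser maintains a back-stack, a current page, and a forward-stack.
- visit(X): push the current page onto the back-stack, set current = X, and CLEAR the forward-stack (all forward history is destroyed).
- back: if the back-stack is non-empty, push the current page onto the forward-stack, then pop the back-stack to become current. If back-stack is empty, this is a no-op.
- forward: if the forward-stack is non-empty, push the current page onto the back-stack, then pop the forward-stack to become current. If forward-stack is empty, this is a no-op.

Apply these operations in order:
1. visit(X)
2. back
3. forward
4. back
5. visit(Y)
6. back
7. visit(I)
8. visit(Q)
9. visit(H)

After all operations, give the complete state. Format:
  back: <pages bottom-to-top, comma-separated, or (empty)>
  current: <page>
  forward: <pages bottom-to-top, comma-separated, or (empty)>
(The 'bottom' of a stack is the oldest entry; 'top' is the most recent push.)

After 1 (visit(X)): cur=X back=1 fwd=0
After 2 (back): cur=HOME back=0 fwd=1
After 3 (forward): cur=X back=1 fwd=0
After 4 (back): cur=HOME back=0 fwd=1
After 5 (visit(Y)): cur=Y back=1 fwd=0
After 6 (back): cur=HOME back=0 fwd=1
After 7 (visit(I)): cur=I back=1 fwd=0
After 8 (visit(Q)): cur=Q back=2 fwd=0
After 9 (visit(H)): cur=H back=3 fwd=0

Answer: back: HOME,I,Q
current: H
forward: (empty)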